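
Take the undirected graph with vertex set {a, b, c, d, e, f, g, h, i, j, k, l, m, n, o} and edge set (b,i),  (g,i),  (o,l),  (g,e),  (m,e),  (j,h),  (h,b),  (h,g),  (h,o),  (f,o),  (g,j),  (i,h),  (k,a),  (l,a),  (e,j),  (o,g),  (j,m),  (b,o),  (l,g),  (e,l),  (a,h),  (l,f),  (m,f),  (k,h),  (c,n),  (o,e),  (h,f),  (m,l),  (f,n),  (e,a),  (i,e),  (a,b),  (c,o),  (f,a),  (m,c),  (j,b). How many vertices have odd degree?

Degrees: a:6, b:5, c:3, d:0, e:7, f:6, g:6, h:8, i:4, j:5, k:2, l:6, m:5, n:2, o:7
Odd-degree vertices: b, c, e, j, m, o.

6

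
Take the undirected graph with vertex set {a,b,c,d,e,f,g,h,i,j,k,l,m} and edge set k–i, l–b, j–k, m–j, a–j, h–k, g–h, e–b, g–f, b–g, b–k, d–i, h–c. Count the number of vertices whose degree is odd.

Degrees: a:1, b:4, c:1, d:1, e:1, f:1, g:3, h:3, i:2, j:3, k:4, l:1, m:1
Odd-degree vertices: a, c, d, e, f, g, h, j, l, m.

10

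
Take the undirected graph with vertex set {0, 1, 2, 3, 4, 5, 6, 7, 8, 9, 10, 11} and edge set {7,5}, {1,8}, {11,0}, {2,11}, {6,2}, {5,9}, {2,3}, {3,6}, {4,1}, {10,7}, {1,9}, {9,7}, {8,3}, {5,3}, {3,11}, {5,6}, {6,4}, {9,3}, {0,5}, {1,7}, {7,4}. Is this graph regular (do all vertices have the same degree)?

Degrees: 0:2, 1:4, 2:3, 3:6, 4:3, 5:5, 6:4, 7:5, 8:2, 9:4, 10:1, 11:3
Vertex 10 has degree 1 while 3 has degree 6, so the graph is not regular.

No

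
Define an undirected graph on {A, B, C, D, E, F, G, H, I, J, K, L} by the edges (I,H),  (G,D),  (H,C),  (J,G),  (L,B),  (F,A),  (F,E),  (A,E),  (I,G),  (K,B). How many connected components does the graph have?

3

Component: {A, E, F}
Component: {B, K, L}
Component: {C, D, G, H, I, J}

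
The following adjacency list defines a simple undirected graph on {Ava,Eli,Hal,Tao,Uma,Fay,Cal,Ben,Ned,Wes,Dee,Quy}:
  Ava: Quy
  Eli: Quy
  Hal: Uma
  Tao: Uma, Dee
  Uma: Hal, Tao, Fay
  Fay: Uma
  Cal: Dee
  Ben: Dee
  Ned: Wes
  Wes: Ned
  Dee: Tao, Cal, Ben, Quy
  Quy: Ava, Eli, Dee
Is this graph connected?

No

Component: {Ned, Wes}
Component: {Ava, Eli, Hal, Tao, Uma, Fay, Cal, Ben, Dee, Quy}
No edge joins these 2 groups, so the graph is disconnected.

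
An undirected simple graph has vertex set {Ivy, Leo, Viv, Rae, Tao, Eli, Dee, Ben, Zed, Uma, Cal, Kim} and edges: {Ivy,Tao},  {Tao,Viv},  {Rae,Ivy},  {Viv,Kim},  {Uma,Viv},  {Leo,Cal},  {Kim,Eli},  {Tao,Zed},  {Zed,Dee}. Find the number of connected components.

Component: {Ben}
Component: {Leo, Cal}
Component: {Ivy, Viv, Rae, Tao, Eli, Dee, Zed, Uma, Kim}

3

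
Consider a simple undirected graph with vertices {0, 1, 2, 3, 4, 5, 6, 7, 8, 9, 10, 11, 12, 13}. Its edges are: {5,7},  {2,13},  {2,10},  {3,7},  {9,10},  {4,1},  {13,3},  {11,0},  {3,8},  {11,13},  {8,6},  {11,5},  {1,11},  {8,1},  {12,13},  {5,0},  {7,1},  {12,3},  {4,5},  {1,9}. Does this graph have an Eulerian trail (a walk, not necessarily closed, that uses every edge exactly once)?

Degrees: 0:2, 1:5, 2:2, 3:4, 4:2, 5:4, 6:1, 7:3, 8:3, 9:2, 10:2, 11:4, 12:2, 13:4
Odd-degree vertices: 1, 6, 7, 8 (4 total).
An Eulerian trail requires 0 or 2 odd-degree vertices; here there are 4.

No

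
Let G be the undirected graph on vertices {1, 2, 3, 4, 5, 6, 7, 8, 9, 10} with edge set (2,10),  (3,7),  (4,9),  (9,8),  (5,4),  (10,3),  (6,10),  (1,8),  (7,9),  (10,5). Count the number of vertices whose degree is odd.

4

Degrees: 1:1, 2:1, 3:2, 4:2, 5:2, 6:1, 7:2, 8:2, 9:3, 10:4
Odd-degree vertices: 1, 2, 6, 9.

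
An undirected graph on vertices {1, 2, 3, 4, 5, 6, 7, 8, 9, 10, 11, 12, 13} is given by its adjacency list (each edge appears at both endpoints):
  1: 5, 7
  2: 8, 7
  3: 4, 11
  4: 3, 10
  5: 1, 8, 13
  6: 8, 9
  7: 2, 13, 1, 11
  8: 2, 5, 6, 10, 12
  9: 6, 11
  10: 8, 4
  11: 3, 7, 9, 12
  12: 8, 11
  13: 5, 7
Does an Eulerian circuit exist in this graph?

Degrees: 1:2, 2:2, 3:2, 4:2, 5:3, 6:2, 7:4, 8:5, 9:2, 10:2, 11:4, 12:2, 13:2
5, 8 have odd degree; an Eulerian circuit needs every degree to be even, so none exists.

No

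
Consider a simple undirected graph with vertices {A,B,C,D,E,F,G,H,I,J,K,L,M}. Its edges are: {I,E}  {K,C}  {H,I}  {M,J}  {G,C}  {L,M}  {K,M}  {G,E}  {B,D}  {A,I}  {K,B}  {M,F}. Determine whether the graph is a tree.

Yes

|V| = 13, |E| = 12.
It is connected with exactly 12 edges, hence acyclic — it is a tree.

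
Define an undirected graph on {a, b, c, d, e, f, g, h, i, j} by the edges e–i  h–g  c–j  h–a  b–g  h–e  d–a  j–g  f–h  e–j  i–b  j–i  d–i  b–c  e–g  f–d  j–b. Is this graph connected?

Yes

Starting from a and exploring outward reaches every vertex (a, d, h, i, f, e, g, b, j, c); the graph is connected.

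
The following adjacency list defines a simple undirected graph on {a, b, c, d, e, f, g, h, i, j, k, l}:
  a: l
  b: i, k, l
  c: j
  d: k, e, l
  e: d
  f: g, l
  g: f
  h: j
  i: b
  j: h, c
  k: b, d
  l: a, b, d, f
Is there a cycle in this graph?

Yes

|V| = 12, |E| = 11, number of components = 2.
One cycle is l-d-k-b-l.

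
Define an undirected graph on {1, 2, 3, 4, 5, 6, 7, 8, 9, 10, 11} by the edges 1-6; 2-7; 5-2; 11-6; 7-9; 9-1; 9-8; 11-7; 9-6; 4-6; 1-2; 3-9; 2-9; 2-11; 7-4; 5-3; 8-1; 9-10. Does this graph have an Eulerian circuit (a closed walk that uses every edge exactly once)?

Degrees: 1:4, 2:5, 3:2, 4:2, 5:2, 6:4, 7:4, 8:2, 9:7, 10:1, 11:3
Vertices with odd degree: 2, 9, 10, 11. An Eulerian circuit requires all degrees even.

No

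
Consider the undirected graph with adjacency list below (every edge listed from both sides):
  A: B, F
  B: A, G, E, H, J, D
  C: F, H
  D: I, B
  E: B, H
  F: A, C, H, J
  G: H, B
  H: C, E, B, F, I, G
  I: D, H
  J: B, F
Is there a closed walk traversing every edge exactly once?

Degrees: A:2, B:6, C:2, D:2, E:2, F:4, G:2, H:6, I:2, J:2
All degrees are even and the non-isolated vertices are connected — an Eulerian circuit exists.

Yes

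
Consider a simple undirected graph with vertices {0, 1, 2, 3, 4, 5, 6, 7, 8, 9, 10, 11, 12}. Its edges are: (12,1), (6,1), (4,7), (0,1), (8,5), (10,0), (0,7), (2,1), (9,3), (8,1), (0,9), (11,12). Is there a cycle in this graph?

The graph has 13 vertices, 12 edges, and 1 connected component.
Since 12 = 13 - 1, the graph is a forest and contains no cycle.

No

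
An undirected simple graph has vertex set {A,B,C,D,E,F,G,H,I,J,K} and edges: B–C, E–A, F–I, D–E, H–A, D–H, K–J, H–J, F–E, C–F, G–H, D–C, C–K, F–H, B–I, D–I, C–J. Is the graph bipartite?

No

The cycle J-C-K-J has length 3, which is odd, so the graph is not bipartite.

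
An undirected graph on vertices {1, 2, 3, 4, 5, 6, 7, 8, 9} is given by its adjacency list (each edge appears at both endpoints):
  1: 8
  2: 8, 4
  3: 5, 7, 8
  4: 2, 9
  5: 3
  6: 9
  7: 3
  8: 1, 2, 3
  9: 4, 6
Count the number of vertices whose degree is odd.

6

Degrees: 1:1, 2:2, 3:3, 4:2, 5:1, 6:1, 7:1, 8:3, 9:2
Odd-degree vertices: 1, 3, 5, 6, 7, 8.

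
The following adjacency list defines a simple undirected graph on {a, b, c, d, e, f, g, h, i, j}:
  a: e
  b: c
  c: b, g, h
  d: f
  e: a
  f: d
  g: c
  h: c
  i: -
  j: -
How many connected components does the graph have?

5

Component: {i}
Component: {j}
Component: {a, e}
Component: {d, f}
Component: {b, c, g, h}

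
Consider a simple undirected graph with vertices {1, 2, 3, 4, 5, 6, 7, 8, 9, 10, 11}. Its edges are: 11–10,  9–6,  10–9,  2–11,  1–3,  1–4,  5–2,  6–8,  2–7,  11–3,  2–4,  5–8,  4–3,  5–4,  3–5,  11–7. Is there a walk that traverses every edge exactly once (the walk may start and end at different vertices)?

Yes

Degrees: 1:2, 2:4, 3:4, 4:4, 5:4, 6:2, 7:2, 8:2, 9:2, 10:2, 11:4
Odd-degree vertices: none (0 total).
With 0 odd-degree vertices and all edges in one connected piece, an Eulerian trail exists.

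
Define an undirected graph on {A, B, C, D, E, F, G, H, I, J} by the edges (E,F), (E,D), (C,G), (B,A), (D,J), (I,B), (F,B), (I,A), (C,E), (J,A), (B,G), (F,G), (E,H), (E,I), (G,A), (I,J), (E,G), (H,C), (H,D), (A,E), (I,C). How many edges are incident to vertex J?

Neighbors of J: A, D, I.

3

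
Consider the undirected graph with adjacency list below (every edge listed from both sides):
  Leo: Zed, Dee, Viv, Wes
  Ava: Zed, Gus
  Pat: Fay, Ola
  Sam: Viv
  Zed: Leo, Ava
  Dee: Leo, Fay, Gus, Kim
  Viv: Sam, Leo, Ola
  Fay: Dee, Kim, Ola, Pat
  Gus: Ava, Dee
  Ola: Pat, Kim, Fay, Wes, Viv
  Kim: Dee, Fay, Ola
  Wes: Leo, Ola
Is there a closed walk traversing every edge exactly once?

No

Degrees: Leo:4, Ava:2, Pat:2, Sam:1, Zed:2, Dee:4, Viv:3, Fay:4, Gus:2, Ola:5, Kim:3, Wes:2
Sam, Viv, Ola, Kim have odd degree; an Eulerian circuit needs every degree to be even, so none exists.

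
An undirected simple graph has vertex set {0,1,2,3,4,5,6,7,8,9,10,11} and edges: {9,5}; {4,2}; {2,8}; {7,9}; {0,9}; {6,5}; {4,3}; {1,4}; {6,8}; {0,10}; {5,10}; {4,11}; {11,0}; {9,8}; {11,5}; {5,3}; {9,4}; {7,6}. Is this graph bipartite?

Yes

Partition the vertices as {1, 2, 3, 6, 9, 10, 11} vs {0, 4, 5, 7, 8}. Each listed edge has one endpoint in each part, so the graph is bipartite.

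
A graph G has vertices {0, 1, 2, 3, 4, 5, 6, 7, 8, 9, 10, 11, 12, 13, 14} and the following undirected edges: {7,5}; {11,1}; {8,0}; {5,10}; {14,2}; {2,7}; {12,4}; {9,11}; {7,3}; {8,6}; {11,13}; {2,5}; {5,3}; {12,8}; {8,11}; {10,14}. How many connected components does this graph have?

Component: {2, 3, 5, 7, 10, 14}
Component: {0, 1, 4, 6, 8, 9, 11, 12, 13}

2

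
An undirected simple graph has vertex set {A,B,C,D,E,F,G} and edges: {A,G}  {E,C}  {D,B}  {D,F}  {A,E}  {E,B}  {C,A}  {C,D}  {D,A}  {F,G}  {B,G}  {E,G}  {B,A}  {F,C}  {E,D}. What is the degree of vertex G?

4

Neighbors of G: A, B, E, F.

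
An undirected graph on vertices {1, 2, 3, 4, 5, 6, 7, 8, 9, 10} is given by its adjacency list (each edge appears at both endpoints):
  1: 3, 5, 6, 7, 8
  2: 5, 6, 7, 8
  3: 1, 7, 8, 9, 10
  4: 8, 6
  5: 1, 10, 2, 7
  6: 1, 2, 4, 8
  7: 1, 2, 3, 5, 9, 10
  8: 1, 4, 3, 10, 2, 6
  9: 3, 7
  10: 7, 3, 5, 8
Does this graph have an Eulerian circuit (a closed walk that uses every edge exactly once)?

No

Degrees: 1:5, 2:4, 3:5, 4:2, 5:4, 6:4, 7:6, 8:6, 9:2, 10:4
1, 3 have odd degree; an Eulerian circuit needs every degree to be even, so none exists.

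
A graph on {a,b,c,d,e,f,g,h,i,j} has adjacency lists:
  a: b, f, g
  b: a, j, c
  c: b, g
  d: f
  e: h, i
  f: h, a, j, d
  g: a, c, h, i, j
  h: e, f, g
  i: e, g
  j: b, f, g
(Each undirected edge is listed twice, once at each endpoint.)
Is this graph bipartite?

Partition the vertices as {b, e, f, g} vs {a, c, d, h, i, j}. Each listed edge has one endpoint in each part, so the graph is bipartite.

Yes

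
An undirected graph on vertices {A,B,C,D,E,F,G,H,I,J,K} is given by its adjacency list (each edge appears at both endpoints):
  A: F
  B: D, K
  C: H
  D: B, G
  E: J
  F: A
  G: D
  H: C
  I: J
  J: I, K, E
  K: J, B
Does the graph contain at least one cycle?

|V| = 11, |E| = 8, number of components = 3.
Since 8 = 11 - 3, the graph is a forest and contains no cycle.

No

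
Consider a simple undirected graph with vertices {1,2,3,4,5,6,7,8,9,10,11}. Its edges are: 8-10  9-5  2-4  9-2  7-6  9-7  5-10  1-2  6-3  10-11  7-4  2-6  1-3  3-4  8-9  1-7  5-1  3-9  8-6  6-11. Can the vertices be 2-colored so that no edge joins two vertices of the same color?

Color {2, 3, 5, 7, 8, 11} black and {1, 4, 6, 9, 10} white. No edge joins two same-colored vertices, so the graph is bipartite.

Yes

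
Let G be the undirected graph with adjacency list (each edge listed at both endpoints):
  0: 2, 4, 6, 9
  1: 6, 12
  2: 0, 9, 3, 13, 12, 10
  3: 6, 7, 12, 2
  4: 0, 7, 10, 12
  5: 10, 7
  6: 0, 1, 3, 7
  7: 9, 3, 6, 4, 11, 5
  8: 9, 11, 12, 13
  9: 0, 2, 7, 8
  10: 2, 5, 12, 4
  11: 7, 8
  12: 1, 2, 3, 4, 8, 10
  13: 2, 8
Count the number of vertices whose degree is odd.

Degrees: 0:4, 1:2, 2:6, 3:4, 4:4, 5:2, 6:4, 7:6, 8:4, 9:4, 10:4, 11:2, 12:6, 13:2
Odd-degree vertices: none.

0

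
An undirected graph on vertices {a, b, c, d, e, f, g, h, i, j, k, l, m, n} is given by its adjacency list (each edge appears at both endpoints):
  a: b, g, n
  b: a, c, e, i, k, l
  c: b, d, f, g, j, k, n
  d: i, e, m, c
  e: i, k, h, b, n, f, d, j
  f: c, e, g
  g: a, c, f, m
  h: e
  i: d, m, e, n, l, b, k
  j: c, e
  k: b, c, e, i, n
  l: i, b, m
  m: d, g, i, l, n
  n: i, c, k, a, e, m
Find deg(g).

Neighbors of g: a, c, f, m.

4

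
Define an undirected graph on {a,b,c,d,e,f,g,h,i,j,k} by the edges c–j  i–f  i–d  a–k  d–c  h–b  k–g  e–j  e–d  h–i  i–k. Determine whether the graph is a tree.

No

|V| = 11, |E| = 11.
Connected but with 11 > 10 edges, so it has a cycle and is not a tree.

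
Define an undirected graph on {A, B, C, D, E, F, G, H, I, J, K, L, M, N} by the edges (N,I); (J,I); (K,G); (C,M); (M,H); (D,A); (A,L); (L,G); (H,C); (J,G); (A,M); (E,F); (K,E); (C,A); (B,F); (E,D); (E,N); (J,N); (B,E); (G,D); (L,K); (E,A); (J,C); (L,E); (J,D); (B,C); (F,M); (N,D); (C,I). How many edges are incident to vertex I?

Neighbors of I: C, J, N.

3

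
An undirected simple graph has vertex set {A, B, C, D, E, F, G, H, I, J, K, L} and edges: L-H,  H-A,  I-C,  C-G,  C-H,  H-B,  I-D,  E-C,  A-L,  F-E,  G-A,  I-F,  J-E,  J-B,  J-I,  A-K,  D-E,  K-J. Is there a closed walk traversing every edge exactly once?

Yes

Degrees: A:4, B:2, C:4, D:2, E:4, F:2, G:2, H:4, I:4, J:4, K:2, L:2
Every vertex has even degree and the edges form a single connected piece, so an Eulerian circuit exists.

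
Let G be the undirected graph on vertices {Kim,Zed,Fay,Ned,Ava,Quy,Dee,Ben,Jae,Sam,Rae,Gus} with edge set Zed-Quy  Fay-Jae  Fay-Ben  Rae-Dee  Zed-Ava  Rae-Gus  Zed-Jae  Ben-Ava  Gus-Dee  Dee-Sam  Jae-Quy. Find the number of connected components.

Component: {Kim}
Component: {Ned}
Component: {Dee, Sam, Rae, Gus}
Component: {Zed, Fay, Ava, Quy, Ben, Jae}

4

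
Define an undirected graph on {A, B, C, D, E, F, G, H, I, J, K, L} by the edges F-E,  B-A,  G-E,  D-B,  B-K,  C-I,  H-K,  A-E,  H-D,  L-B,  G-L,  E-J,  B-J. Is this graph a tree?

No

The graph has 12 vertices and 13 edges.
It is not connected, so it is not a tree.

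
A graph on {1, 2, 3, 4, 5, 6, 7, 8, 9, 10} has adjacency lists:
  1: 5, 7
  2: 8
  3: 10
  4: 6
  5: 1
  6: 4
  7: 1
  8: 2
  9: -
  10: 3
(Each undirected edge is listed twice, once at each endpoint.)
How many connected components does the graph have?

5

Component: {9}
Component: {2, 8}
Component: {3, 10}
Component: {4, 6}
Component: {1, 5, 7}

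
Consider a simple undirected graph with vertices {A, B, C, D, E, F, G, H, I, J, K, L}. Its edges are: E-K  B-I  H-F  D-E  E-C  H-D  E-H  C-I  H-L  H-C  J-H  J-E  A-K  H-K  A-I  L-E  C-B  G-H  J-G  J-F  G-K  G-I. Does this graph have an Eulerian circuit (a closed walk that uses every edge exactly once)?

Yes

Degrees: A:2, B:2, C:4, D:2, E:6, F:2, G:4, H:8, I:4, J:4, K:4, L:2
All degrees are even and the non-isolated vertices are connected — an Eulerian circuit exists.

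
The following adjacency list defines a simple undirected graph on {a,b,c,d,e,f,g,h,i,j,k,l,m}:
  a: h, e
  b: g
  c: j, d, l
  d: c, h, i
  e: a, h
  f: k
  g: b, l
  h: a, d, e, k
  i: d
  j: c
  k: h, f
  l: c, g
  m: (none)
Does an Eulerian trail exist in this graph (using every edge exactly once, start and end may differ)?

No

Degrees: a:2, b:1, c:3, d:3, e:2, f:1, g:2, h:4, i:1, j:1, k:2, l:2, m:0
Odd-degree vertices: b, c, d, f, i, j (6 total).
An Eulerian trail requires 0 or 2 odd-degree vertices; here there are 6.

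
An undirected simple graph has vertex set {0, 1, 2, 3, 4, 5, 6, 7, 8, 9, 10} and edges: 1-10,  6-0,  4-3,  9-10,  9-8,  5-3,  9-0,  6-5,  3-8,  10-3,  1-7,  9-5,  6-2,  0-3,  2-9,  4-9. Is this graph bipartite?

Partition the vertices as {1, 3, 6, 9} vs {0, 2, 4, 5, 7, 8, 10}. Each listed edge has one endpoint in each part, so the graph is bipartite.

Yes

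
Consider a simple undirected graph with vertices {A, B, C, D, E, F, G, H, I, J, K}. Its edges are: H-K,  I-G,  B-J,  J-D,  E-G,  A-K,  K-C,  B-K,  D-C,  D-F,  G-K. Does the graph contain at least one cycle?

Yes

|V| = 11, |E| = 11, number of components = 1.
One cycle is K-B-J-D-C-K.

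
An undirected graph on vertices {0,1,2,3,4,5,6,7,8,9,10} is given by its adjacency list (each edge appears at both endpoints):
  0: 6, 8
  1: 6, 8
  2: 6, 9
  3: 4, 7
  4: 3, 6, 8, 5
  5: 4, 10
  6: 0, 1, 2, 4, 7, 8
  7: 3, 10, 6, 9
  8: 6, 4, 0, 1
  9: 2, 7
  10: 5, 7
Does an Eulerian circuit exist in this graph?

Yes

Degrees: 0:2, 1:2, 2:2, 3:2, 4:4, 5:2, 6:6, 7:4, 8:4, 9:2, 10:2
Every vertex has even degree and the edges form a single connected piece, so an Eulerian circuit exists.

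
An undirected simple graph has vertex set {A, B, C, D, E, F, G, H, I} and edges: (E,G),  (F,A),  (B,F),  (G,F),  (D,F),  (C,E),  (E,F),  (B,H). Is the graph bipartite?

No

G-E-F-G is an odd cycle (length 3), and a bipartite graph can contain only even cycles.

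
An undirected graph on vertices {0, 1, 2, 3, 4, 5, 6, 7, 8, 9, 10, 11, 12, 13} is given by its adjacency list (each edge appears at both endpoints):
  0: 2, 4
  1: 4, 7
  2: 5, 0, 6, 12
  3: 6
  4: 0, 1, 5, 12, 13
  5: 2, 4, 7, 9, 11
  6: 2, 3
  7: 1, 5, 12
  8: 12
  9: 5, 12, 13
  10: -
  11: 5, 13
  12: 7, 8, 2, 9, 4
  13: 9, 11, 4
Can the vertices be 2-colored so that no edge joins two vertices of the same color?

Yes

Partition the vertices as {2, 3, 4, 7, 8, 9, 10, 11} vs {0, 1, 5, 6, 12, 13}. Each listed edge has one endpoint in each part, so the graph is bipartite.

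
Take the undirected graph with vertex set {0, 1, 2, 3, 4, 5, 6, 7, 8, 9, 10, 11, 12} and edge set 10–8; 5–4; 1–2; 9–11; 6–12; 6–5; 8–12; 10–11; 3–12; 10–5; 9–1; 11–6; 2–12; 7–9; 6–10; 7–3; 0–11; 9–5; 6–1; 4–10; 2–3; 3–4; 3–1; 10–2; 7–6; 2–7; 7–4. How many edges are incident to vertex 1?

4

Neighbors of 1: 2, 3, 6, 9.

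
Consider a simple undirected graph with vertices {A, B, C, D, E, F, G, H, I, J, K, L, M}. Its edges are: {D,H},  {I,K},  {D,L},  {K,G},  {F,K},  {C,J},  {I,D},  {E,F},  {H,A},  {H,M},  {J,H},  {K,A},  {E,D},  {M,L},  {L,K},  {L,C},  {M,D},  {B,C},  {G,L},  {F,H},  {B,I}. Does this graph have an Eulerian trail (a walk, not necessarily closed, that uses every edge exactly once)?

Degrees: A:2, B:2, C:3, D:5, E:2, F:3, G:2, H:5, I:3, J:2, K:5, L:5, M:3
Odd-degree vertices: C, D, F, H, I, K, L, M (8 total).
An Eulerian trail requires 0 or 2 odd-degree vertices; here there are 8.

No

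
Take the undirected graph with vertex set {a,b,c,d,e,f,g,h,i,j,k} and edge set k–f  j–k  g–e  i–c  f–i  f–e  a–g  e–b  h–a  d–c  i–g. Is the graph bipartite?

Yes

Color {b, c, f, g, h, j} black and {a, d, e, i, k} white. No edge joins two same-colored vertices, so the graph is bipartite.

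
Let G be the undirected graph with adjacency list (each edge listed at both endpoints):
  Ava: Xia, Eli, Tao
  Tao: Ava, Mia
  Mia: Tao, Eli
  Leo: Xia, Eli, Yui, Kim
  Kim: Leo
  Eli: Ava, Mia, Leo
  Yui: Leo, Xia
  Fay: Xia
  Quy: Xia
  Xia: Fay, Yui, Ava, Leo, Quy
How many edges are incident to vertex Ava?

3

Neighbors of Ava: Tao, Eli, Xia.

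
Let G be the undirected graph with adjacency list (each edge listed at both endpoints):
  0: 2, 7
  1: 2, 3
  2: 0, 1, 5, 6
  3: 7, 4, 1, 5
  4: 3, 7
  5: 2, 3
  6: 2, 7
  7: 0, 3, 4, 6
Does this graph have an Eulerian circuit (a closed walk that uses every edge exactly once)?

Degrees: 0:2, 1:2, 2:4, 3:4, 4:2, 5:2, 6:2, 7:4
All degrees are even and the non-isolated vertices are connected — an Eulerian circuit exists.

Yes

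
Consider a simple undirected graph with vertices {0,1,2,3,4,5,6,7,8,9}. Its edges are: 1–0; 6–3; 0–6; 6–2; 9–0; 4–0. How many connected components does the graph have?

Component: {5}
Component: {7}
Component: {8}
Component: {0, 1, 2, 3, 4, 6, 9}

4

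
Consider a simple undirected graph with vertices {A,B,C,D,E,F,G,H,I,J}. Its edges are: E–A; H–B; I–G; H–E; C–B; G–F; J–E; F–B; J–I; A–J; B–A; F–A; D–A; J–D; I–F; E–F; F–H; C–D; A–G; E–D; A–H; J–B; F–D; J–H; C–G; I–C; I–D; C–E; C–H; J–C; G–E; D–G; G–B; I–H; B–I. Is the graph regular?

Degrees: A:7, B:7, C:7, D:7, E:7, F:7, G:7, H:7, I:7, J:7
Every vertex has degree 7, so the graph is 7-regular.

Yes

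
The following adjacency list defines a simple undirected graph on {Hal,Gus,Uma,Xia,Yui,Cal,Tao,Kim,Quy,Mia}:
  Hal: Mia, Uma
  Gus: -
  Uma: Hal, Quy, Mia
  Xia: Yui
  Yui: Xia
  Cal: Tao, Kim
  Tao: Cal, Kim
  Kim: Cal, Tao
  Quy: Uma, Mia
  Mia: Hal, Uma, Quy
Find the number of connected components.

Component: {Gus}
Component: {Xia, Yui}
Component: {Cal, Tao, Kim}
Component: {Hal, Uma, Quy, Mia}

4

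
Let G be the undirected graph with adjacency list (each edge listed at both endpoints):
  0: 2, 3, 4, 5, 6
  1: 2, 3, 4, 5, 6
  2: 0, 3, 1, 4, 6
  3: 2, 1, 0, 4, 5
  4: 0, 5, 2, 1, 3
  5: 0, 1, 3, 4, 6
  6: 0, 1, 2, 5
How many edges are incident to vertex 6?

Neighbors of 6: 0, 1, 2, 5.

4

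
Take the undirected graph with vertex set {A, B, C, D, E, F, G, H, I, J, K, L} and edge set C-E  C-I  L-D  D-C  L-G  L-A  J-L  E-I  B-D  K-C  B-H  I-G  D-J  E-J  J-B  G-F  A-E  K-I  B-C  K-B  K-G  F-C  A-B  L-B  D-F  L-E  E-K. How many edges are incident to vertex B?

7

Neighbors of B: A, C, D, H, J, K, L.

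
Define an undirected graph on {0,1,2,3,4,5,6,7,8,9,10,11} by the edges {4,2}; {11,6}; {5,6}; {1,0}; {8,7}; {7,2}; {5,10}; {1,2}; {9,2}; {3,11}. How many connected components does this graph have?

Component: {3, 5, 6, 10, 11}
Component: {0, 1, 2, 4, 7, 8, 9}

2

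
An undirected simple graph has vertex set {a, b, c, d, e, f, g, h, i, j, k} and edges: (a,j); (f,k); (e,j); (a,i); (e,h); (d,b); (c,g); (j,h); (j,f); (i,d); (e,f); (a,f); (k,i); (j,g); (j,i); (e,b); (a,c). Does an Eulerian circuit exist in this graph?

Yes

Degrees: a:4, b:2, c:2, d:2, e:4, f:4, g:2, h:2, i:4, j:6, k:2
All degrees are even and the non-isolated vertices are connected — an Eulerian circuit exists.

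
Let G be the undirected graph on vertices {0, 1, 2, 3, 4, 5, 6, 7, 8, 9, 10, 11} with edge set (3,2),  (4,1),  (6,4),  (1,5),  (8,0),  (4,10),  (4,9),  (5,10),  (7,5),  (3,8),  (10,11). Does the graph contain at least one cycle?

|V| = 12, |E| = 11, number of components = 2.
One cycle is 1-5-10-4-1.

Yes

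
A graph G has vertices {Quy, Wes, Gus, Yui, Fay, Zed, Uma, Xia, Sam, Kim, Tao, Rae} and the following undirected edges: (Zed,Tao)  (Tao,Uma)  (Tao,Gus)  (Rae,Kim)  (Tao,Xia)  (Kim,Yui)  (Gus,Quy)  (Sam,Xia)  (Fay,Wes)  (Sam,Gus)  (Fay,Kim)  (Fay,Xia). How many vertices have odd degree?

Degrees: Quy:1, Wes:1, Gus:3, Yui:1, Fay:3, Zed:1, Uma:1, Xia:3, Sam:2, Kim:3, Tao:4, Rae:1
Odd-degree vertices: Quy, Wes, Gus, Yui, Fay, Zed, Uma, Xia, Kim, Rae.

10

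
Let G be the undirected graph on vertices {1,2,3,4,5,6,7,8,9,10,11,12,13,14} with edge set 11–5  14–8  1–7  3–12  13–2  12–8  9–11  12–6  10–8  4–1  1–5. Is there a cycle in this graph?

|V| = 14, |E| = 11, number of components = 3.
A forest on 14 vertices with 3 components has exactly 11 edges, which matches — so no cycle.

No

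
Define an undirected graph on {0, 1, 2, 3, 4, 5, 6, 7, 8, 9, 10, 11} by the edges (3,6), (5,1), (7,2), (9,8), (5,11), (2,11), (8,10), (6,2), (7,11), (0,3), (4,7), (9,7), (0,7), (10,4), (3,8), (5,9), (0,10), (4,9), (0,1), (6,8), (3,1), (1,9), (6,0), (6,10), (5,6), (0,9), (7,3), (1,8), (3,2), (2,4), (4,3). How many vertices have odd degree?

6

Degrees: 0:6, 1:5, 2:5, 3:7, 4:5, 5:4, 6:6, 7:6, 8:5, 9:6, 10:4, 11:3
Odd-degree vertices: 1, 2, 3, 4, 8, 11.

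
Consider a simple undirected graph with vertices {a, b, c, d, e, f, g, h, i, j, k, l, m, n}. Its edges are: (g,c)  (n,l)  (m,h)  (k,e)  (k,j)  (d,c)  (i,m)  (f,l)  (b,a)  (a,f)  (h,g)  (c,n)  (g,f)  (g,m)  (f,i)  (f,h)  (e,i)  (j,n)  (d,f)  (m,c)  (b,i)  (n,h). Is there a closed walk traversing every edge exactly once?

Degrees: a:2, b:2, c:4, d:2, e:2, f:6, g:4, h:4, i:4, j:2, k:2, l:2, m:4, n:4
All degrees are even and the non-isolated vertices are connected — an Eulerian circuit exists.

Yes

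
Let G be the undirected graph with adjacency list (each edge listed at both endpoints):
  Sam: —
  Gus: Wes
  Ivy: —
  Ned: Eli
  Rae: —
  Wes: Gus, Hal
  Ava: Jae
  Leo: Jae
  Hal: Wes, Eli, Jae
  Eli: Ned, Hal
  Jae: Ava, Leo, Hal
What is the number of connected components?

Component: {Sam}
Component: {Ivy}
Component: {Rae}
Component: {Gus, Ned, Wes, Ava, Leo, Hal, Eli, Jae}

4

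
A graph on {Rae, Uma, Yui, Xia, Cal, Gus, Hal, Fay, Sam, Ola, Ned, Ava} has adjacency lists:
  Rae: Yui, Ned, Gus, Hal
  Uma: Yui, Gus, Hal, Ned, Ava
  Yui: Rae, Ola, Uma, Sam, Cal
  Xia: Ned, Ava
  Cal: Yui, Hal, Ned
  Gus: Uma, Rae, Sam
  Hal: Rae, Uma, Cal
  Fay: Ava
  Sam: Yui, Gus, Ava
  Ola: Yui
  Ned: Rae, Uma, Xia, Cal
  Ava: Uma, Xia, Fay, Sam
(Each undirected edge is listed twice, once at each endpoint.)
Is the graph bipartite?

Partition the vertices as {Yui, Gus, Hal, Ned, Ava} vs {Rae, Uma, Xia, Cal, Fay, Sam, Ola}. Each listed edge has one endpoint in each part, so the graph is bipartite.

Yes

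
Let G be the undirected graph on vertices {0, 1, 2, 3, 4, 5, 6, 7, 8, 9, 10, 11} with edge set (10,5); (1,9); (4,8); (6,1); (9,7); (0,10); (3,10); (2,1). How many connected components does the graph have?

Component: {11}
Component: {4, 8}
Component: {0, 3, 5, 10}
Component: {1, 2, 6, 7, 9}

4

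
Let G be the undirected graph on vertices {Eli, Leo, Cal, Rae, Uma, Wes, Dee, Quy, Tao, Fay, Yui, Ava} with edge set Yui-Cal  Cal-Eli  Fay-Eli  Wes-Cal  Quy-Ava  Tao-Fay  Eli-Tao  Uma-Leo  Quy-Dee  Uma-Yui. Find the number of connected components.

Component: {Rae}
Component: {Dee, Quy, Ava}
Component: {Eli, Leo, Cal, Uma, Wes, Tao, Fay, Yui}

3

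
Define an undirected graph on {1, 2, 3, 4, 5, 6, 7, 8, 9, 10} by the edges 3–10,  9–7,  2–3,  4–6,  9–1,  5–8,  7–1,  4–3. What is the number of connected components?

Component: {5, 8}
Component: {1, 7, 9}
Component: {2, 3, 4, 6, 10}

3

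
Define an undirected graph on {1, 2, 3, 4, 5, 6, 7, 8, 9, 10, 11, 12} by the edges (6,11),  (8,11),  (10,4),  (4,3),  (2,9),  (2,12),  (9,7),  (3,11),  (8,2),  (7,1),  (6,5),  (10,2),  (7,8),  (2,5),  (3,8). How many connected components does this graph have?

Component: {1, 2, 3, 4, 5, 6, 7, 8, 9, 10, 11, 12}

1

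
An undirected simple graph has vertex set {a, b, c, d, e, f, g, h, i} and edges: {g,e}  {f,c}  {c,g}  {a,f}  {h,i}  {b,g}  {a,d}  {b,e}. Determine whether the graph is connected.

Component: {h, i}
Component: {a, b, c, d, e, f, g}
There are 2 separate components, so the graph is not connected.

No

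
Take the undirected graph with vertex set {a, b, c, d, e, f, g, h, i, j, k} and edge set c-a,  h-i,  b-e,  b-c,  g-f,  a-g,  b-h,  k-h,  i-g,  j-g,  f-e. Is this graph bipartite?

A valid 2-coloring puts {c, d, e, g, h} on one side and {a, b, f, i, j, k} on the other; every edge crosses between the two sides.

Yes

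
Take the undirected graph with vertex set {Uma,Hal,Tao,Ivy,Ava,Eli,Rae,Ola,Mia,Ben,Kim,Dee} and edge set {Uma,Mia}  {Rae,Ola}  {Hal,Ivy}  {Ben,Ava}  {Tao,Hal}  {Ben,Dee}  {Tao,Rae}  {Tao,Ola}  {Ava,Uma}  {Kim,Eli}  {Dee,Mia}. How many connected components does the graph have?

Component: {Eli, Kim}
Component: {Uma, Ava, Mia, Ben, Dee}
Component: {Hal, Tao, Ivy, Rae, Ola}

3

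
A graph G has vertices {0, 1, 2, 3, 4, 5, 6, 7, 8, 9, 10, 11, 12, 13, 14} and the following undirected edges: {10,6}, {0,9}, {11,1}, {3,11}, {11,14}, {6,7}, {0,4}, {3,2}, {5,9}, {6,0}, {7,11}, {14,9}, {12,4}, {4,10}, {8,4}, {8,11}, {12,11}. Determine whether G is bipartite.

Color {2, 4, 6, 9, 11, 13} black and {0, 1, 3, 5, 7, 8, 10, 12, 14} white. No edge joins two same-colored vertices, so the graph is bipartite.

Yes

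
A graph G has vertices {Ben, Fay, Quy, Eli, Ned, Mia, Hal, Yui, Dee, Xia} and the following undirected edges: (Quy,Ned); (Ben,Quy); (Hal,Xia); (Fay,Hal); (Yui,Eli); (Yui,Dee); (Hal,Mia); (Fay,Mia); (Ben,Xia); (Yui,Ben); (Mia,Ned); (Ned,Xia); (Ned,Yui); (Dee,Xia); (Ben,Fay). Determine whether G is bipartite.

No

Fay-Mia-Hal-Fay is an odd cycle (length 3), and a bipartite graph can contain only even cycles.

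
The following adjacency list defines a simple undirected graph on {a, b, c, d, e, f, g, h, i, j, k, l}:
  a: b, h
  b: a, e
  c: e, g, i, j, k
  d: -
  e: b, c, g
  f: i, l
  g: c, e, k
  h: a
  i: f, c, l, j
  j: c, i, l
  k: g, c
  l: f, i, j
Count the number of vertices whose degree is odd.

6

Degrees: a:2, b:2, c:5, d:0, e:3, f:2, g:3, h:1, i:4, j:3, k:2, l:3
Odd-degree vertices: c, e, g, h, j, l.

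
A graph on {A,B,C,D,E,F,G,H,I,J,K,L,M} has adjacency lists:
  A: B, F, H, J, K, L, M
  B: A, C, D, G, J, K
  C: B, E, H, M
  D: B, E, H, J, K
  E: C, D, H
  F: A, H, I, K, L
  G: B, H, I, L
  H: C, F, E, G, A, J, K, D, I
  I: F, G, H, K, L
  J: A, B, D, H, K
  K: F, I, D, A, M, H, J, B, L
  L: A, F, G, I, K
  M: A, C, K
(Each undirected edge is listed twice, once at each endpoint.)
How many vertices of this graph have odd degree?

Degrees: A:7, B:6, C:4, D:5, E:3, F:5, G:4, H:9, I:5, J:5, K:9, L:5, M:3
Odd-degree vertices: A, D, E, F, H, I, J, K, L, M.

10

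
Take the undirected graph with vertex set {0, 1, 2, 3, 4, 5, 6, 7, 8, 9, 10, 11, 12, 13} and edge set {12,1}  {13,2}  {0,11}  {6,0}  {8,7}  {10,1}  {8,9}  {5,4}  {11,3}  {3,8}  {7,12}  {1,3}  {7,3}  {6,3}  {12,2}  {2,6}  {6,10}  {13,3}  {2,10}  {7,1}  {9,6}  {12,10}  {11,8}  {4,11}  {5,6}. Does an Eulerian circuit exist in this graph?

Yes

Degrees: 0:2, 1:4, 2:4, 3:6, 4:2, 5:2, 6:6, 7:4, 8:4, 9:2, 10:4, 11:4, 12:4, 13:2
All degrees are even and the non-isolated vertices are connected — an Eulerian circuit exists.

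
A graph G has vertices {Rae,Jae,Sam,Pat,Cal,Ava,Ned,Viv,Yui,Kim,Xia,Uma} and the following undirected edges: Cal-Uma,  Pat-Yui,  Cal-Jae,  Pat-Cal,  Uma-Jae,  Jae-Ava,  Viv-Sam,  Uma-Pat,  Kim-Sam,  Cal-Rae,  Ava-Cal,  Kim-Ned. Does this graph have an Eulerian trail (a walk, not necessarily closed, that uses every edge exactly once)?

No

Degrees: Rae:1, Jae:3, Sam:2, Pat:3, Cal:5, Ava:2, Ned:1, Viv:1, Yui:1, Kim:2, Xia:0, Uma:3
Odd-degree vertices: Rae, Jae, Pat, Cal, Ned, Viv, Yui, Uma (8 total).
With 8 odd-degree vertices (more than two), no single trail can use every edge.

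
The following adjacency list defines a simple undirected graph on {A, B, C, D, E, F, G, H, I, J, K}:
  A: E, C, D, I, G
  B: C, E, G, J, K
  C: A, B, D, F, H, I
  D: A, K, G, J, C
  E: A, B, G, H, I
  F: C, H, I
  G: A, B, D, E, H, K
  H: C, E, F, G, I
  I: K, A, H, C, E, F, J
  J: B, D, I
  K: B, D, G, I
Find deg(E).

5

Neighbors of E: A, B, G, H, I.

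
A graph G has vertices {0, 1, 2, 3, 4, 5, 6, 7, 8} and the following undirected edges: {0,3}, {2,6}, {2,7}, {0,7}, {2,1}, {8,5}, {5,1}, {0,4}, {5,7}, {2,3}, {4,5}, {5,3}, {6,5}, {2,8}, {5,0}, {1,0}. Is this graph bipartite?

5-0-7-5 is an odd cycle (length 3), and a bipartite graph can contain only even cycles.

No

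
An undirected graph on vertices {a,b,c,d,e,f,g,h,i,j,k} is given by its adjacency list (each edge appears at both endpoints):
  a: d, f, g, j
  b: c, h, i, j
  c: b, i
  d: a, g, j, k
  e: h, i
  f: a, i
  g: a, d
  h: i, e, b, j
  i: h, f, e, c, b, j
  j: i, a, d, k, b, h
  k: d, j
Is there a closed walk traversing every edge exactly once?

Degrees: a:4, b:4, c:2, d:4, e:2, f:2, g:2, h:4, i:6, j:6, k:2
Every vertex has even degree and the edges form a single connected piece, so an Eulerian circuit exists.

Yes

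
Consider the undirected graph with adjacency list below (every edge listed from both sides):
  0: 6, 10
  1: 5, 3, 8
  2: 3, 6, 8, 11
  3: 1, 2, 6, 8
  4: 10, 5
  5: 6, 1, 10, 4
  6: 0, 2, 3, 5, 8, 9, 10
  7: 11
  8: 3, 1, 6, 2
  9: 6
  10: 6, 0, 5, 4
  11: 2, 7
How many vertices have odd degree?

4

Degrees: 0:2, 1:3, 2:4, 3:4, 4:2, 5:4, 6:7, 7:1, 8:4, 9:1, 10:4, 11:2
Odd-degree vertices: 1, 6, 7, 9.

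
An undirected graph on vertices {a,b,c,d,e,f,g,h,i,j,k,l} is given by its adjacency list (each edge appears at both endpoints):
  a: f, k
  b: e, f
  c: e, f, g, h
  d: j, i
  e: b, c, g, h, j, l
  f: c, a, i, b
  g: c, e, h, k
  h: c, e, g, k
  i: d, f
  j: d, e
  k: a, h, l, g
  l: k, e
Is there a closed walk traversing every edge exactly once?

Degrees: a:2, b:2, c:4, d:2, e:6, f:4, g:4, h:4, i:2, j:2, k:4, l:2
All degrees are even and the non-isolated vertices are connected — an Eulerian circuit exists.

Yes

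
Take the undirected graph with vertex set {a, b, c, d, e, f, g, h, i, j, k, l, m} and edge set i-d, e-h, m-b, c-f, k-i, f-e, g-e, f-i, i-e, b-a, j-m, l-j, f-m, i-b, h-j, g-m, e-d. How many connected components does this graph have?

1

Component: {a, b, c, d, e, f, g, h, i, j, k, l, m}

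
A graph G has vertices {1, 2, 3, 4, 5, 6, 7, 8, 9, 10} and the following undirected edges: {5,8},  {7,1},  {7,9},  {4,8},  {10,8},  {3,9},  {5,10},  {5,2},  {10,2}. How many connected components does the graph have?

3

Component: {6}
Component: {1, 3, 7, 9}
Component: {2, 4, 5, 8, 10}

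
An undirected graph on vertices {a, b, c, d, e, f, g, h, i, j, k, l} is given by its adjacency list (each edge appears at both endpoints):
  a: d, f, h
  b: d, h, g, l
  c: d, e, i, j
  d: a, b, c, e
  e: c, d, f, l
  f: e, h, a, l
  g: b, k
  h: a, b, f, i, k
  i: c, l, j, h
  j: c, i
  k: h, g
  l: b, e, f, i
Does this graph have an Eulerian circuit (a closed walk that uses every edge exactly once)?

No

Degrees: a:3, b:4, c:4, d:4, e:4, f:4, g:2, h:5, i:4, j:2, k:2, l:4
Vertices with odd degree: a, h. An Eulerian circuit requires all degrees even.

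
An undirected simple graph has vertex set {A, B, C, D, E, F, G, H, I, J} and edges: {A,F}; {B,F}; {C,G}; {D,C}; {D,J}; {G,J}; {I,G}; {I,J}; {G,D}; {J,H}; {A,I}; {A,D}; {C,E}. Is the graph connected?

Yes

Starting from A and exploring outward reaches every vertex (A, D, F, I, G, J, C, B, H, E); the graph is connected.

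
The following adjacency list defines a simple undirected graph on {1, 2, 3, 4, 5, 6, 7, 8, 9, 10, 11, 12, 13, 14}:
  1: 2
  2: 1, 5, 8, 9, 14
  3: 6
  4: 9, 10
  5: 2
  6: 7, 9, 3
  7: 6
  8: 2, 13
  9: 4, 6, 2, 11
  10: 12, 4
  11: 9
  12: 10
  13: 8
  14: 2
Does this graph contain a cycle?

The graph has 14 vertices, 13 edges, and 1 connected component.
A forest on 14 vertices with 1 component has exactly 13 edges, which matches — so no cycle.

No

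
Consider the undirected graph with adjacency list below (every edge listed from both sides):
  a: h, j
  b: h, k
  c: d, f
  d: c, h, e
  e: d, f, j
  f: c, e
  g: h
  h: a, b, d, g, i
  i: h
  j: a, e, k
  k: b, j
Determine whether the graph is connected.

Starting from a and exploring outward reaches every vertex (a, h, j, d, i, g, b, e, k, c, f); the graph is connected.

Yes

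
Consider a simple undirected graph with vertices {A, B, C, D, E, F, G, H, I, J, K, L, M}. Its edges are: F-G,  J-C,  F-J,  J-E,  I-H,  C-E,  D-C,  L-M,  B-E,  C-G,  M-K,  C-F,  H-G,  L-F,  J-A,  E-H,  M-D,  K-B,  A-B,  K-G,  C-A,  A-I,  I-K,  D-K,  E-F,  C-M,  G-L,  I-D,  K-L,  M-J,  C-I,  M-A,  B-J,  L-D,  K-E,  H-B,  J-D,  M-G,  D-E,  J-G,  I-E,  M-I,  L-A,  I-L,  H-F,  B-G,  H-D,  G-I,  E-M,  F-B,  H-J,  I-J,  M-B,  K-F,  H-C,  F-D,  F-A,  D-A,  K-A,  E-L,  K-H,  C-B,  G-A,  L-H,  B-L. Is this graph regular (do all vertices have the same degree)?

Degrees: A:10, B:10, C:10, D:10, E:10, F:10, G:10, H:10, I:10, J:10, K:10, L:10, M:10
Every vertex has degree 10, so the graph is 10-regular.

Yes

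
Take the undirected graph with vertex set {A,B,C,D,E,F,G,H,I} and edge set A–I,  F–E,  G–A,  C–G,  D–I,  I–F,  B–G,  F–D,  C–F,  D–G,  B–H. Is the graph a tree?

No

|V| = 9, |E| = 11.
A tree on 9 vertices has exactly 8 edges; this graph has 11, so it contains a cycle and is not a tree.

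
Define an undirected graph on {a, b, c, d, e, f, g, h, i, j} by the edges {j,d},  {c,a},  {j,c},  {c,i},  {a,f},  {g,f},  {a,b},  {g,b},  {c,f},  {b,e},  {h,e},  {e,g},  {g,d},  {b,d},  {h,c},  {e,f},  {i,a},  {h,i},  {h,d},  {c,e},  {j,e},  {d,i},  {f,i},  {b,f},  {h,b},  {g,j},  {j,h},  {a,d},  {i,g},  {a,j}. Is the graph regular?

Yes

Degrees: a:6, b:6, c:6, d:6, e:6, f:6, g:6, h:6, i:6, j:6
All degrees equal 6; the graph is regular.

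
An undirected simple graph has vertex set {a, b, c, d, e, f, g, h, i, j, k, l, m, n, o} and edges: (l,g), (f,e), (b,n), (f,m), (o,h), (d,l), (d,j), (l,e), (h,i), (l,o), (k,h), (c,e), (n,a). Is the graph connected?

No

Component: {a, b, n}
Component: {c, d, e, f, g, h, i, j, k, l, m, o}
No edge joins these 2 groups, so the graph is disconnected.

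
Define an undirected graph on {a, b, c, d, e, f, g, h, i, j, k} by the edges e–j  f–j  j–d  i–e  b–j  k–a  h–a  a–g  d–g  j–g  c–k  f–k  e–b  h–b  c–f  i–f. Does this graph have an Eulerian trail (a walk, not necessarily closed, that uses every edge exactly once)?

No

Degrees: a:3, b:3, c:2, d:2, e:3, f:4, g:3, h:2, i:2, j:5, k:3
Odd-degree vertices: a, b, e, g, j, k (6 total).
With 6 odd-degree vertices (more than two), no single trail can use every edge.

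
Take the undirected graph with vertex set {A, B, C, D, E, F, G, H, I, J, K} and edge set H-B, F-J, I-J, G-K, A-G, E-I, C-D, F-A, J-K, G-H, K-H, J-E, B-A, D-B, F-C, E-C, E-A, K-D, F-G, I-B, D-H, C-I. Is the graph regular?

Degrees: A:4, B:4, C:4, D:4, E:4, F:4, G:4, H:4, I:4, J:4, K:4
All degrees equal 4; the graph is regular.

Yes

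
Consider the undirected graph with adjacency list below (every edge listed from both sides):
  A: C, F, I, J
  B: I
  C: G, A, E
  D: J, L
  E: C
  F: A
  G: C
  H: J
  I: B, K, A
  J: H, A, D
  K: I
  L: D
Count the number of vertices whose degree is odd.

Degrees: A:4, B:1, C:3, D:2, E:1, F:1, G:1, H:1, I:3, J:3, K:1, L:1
Odd-degree vertices: B, C, E, F, G, H, I, J, K, L.

10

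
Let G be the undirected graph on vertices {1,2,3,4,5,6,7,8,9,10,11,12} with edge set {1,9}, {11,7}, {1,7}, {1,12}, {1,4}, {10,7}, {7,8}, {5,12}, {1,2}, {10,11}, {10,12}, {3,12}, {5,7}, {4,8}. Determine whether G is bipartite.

No

The cycle 10-11-7-10 has length 3, which is odd, so the graph is not bipartite.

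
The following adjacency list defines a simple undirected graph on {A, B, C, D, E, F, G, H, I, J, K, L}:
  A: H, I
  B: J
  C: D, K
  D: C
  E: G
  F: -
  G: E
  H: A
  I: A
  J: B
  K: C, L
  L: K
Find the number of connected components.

Component: {F}
Component: {B, J}
Component: {E, G}
Component: {A, H, I}
Component: {C, D, K, L}

5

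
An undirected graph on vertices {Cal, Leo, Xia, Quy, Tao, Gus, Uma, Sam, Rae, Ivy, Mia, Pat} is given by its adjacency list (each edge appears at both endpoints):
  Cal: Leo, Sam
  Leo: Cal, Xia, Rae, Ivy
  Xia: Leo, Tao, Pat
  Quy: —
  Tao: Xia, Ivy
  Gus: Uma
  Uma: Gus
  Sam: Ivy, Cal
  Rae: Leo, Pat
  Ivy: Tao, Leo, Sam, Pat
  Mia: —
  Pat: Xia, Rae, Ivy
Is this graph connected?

Component: {Quy}
Component: {Mia}
Component: {Gus, Uma}
Component: {Cal, Leo, Xia, Tao, Sam, Rae, Ivy, Pat}
There are 4 separate components, so the graph is not connected.

No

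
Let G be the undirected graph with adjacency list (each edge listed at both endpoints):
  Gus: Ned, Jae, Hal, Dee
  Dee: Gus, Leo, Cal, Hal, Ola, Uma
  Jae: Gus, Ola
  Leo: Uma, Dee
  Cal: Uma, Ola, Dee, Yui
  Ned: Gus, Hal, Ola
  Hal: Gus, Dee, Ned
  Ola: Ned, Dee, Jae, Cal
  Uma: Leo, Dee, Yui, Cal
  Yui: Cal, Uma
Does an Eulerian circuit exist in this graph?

Degrees: Gus:4, Dee:6, Jae:2, Leo:2, Cal:4, Ned:3, Hal:3, Ola:4, Uma:4, Yui:2
Ned, Hal have odd degree; an Eulerian circuit needs every degree to be even, so none exists.

No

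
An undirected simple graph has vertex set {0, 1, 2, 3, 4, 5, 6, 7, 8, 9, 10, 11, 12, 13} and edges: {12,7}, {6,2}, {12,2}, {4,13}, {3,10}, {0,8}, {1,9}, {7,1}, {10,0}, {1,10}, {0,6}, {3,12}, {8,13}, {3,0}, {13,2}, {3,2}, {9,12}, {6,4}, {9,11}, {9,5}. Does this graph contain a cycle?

Yes

The graph has 14 vertices, 20 edges, and 1 connected component.
Since 20 > 14 - 1, a cycle must exist; for instance 3-12-9-1-10-3.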